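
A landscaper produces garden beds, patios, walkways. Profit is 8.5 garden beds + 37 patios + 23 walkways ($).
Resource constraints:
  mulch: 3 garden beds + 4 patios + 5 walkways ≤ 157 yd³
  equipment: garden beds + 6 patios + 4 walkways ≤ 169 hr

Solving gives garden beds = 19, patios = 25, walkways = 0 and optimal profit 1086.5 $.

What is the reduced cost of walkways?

Check each constraint at x*: mulch 157/157 (tight); equipment 169/169 (tight).
From A_Bᵀ y = c: 3·y_mulch + 1·y_equipment = 8.5; 4·y_mulch + 6·y_equipment = 37.
This yields shadow prices y_mulch = 1, y_equipment = 5.5.
Reduced cost of walkways: c₃ − yᵀa₃ = 23 − (1·5 + 5.5·4) = 23 − 27 = -4.

-4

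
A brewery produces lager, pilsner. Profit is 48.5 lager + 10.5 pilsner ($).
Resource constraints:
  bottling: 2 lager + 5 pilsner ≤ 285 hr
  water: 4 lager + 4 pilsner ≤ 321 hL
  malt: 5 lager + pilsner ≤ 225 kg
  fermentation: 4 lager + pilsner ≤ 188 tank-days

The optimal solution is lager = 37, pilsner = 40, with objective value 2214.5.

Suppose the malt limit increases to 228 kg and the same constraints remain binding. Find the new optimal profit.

At the optimum: bottling uses 274 of 285 (slack = 11); water uses 308 of 321 (slack = 13); malt uses 225 of 225 (binding); fermentation uses 188 of 188 (binding).
By complementary slackness, y = 0 for the non-binding constraints.
Dual feasibility on the basic columns requires 5·y_malt + 4·y_fermentation = 48.5, 1·y_malt + 1·y_fermentation = 10.5.
This yields shadow prices y_malt = 6.5, y_fermentation = 4.
Δz = y_malt·Δb = 6.5 × (3) = 19.5, so new z* = 2214.5 + 19.5 = 2234.

2234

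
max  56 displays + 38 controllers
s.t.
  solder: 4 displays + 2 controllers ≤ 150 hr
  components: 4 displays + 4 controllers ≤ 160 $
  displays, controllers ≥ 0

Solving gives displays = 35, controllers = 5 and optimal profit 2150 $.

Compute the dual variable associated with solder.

9

At the optimum: solder uses 150 of 150 (binding); components uses 160 of 160 (binding).
The binding rows give the dual system: 4·y_solder + 4·y_components = 56 and 2·y_solder + 4·y_components = 38.
This yields shadow prices y_solder = 9, y_components = 5.
Shadow price of solder = 9.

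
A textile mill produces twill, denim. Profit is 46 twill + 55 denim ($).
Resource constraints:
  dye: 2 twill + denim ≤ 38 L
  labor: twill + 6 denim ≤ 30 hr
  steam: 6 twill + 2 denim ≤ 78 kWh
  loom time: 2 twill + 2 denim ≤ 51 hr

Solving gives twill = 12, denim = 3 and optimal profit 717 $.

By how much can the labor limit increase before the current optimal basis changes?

Binding constraints: labor, steam. The basis is B = [[1,6],[6,2]] with det -34.
Per unit increase in labor, x* moves by d = (-0.0588, 0.1765).
The basis stays optimal until loom time becomes binding; allowable increase = 89.25 hr.

89.25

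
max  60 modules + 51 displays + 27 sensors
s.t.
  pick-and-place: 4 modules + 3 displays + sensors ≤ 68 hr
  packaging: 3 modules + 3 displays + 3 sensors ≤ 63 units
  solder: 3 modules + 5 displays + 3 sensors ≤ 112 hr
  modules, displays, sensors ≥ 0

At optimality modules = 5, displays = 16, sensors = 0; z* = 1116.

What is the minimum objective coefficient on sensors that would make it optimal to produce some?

Binding: pick-and-place and packaging. Non-binding: solder (17 unused).
Slack constraints have shadow price 0 (complementary slackness).
Dual feasibility on the basic columns requires 4·y_pick-and-place + 3·y_packaging = 60, 3·y_pick-and-place + 3·y_packaging = 51.
→ y_pick-and-place = 9 and y_packaging = 8.
sensors enters the basis when its profit ≥ yᵀa₃ = 9·1 + 8·3 = 33.

33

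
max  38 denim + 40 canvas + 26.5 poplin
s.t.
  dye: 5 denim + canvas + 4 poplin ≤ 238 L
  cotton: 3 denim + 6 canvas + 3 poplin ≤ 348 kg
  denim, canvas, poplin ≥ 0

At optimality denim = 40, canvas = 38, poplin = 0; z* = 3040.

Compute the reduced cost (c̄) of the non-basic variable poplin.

Both dye and cotton are binding at x*.
From A_Bᵀ y = c: 5·y_dye + 3·y_cotton = 38; 1·y_dye + 6·y_cotton = 40.
→ y_dye = 4 and y_cotton = 6.
Reduced cost of poplin: c₃ − yᵀa₃ = 26.5 − (4·4 + 6·3) = 26.5 − 34 = -7.5.

-7.5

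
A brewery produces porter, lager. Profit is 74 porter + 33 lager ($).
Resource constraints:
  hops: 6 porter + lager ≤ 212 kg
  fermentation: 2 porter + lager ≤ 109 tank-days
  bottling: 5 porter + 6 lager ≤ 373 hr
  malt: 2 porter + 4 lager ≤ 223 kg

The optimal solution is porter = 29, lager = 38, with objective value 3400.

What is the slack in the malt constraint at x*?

malt used = 2·29 + 4·38 = 210; slack = 223 − 210 = 13.

13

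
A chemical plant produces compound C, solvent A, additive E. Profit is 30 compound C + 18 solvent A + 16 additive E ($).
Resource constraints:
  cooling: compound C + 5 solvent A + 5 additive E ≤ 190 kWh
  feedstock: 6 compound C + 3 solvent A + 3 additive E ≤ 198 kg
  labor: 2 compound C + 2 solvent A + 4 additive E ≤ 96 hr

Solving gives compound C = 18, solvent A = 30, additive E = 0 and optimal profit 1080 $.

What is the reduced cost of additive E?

Check each constraint at x*: cooling 168/190 (slack 22); feedstock 198/198 (tight); labor 96/96 (tight).
By complementary slackness, y = 0 for the non-binding constraint.
The binding rows give the dual system: 6·y_feedstock + 2·y_labor = 30 and 3·y_feedstock + 2·y_labor = 18.
This yields shadow prices y_feedstock = 4, y_labor = 3.
Reduced cost of additive E: c₃ − yᵀa₃ = 16 − (4·3 + 3·4) = 16 − 24 = -8.

-8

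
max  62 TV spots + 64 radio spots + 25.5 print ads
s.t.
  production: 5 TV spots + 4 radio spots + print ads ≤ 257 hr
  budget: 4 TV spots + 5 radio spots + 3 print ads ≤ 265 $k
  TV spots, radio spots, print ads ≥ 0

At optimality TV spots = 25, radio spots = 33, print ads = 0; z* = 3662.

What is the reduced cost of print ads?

-4.5

Check each constraint at x*: production 257/257 (tight); budget 265/265 (tight).
The binding rows give the dual system: 5·y_production + 4·y_budget = 62 and 4·y_production + 5·y_budget = 64.
Solving: y_production = 6, y_budget = 8.
Reduced cost of print ads: c₃ − yᵀa₃ = 25.5 − (6·1 + 8·3) = 25.5 − 30 = -4.5.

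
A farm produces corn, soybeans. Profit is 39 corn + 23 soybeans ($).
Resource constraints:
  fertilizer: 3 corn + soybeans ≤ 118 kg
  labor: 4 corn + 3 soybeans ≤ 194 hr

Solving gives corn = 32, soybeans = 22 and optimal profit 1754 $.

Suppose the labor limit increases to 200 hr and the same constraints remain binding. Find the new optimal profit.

Check each constraint at x*: fertilizer 118/118 (tight); labor 194/194 (tight).
The binding rows give the dual system: 3·y_fertilizer + 4·y_labor = 39 and 1·y_fertilizer + 3·y_labor = 23.
This yields shadow prices y_fertilizer = 5, y_labor = 6.
Δz = y_labor·Δb = 6 × (6) = 36, so new z* = 1754 + 36 = 1790.

1790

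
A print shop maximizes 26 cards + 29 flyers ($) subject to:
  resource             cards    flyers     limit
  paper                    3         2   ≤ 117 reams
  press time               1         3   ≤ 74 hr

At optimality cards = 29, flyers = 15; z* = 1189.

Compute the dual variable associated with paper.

7

At the optimum: paper uses 117 of 117 (binding); press time uses 74 of 74 (binding).
Dual feasibility on the basic columns requires 3·y_paper + 1·y_press time = 26, 2·y_paper + 3·y_press time = 29.
Solving: y_paper = 7, y_press time = 5.
Shadow price of paper = 7.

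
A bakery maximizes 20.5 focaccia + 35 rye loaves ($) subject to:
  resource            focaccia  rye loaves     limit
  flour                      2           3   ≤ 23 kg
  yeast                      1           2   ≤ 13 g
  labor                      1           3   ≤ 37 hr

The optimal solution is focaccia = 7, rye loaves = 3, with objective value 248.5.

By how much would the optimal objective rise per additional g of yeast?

Check each constraint at x*: flour 23/23 (tight); yeast 13/13 (tight); labor 16/37 (slack 21).
By complementary slackness, y = 0 for the non-binding constraint.
The binding rows give the dual system: 2·y_flour + 1·y_yeast = 20.5 and 3·y_flour + 2·y_yeast = 35.
→ y_flour = 6 and y_yeast = 8.5.
Shadow price of yeast = 8.5.

8.5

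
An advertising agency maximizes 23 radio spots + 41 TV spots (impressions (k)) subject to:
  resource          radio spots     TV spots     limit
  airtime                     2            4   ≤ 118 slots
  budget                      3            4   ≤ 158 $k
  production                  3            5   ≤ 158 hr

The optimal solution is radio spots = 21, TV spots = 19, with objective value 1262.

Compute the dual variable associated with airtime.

Binding: airtime and production. Non-binding: budget (19 unused).
By complementary slackness, y = 0 for the non-binding constraint.
The binding rows give the dual system: 2·y_airtime + 3·y_production = 23 and 4·y_airtime + 5·y_production = 41.
→ y_airtime = 4 and y_production = 5.
Shadow price of airtime = 4.

4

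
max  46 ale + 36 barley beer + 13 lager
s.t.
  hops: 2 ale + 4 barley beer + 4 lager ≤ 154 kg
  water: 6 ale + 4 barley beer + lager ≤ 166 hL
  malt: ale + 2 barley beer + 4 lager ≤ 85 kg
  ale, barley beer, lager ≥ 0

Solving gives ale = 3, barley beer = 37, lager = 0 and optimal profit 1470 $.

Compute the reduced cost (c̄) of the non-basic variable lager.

-2

At the optimum: hops uses 154 of 154 (binding); water uses 166 of 166 (binding); malt uses 77 of 85 (slack = 8).
Slack constraints have shadow price 0 (complementary slackness).
From A_Bᵀ y = c: 2·y_hops + 6·y_water = 46; 4·y_hops + 4·y_water = 36.
→ y_hops = 2 and y_water = 7.
Reduced cost of lager: c₃ − yᵀa₃ = 13 − (2·4 + 7·1) = 13 − 15 = -2.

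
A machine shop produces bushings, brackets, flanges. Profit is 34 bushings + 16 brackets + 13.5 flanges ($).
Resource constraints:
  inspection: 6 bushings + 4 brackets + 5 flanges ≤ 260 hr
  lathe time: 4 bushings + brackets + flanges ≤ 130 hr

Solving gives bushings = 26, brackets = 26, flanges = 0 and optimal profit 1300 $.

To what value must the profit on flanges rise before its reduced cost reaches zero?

19

At the optimum: inspection uses 260 of 260 (binding); lathe time uses 130 of 130 (binding).
Dual feasibility on the basic columns requires 6·y_inspection + 4·y_lathe time = 34, 4·y_inspection + 1·y_lathe time = 16.
Solving: y_inspection = 3, y_lathe time = 4.
flanges enters the basis when its profit ≥ yᵀa₃ = 3·5 + 4·1 = 19.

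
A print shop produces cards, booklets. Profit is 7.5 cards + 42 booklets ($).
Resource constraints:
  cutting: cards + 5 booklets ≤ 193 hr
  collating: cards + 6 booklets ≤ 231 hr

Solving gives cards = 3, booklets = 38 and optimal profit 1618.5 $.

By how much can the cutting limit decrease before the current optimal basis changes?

Binding constraints: cutting, collating. The basis is B = [[1,5],[1,6]] with det 1.
Per unit decrease in cutting, x* moves by d = (-6, 1).
The basis stays optimal until cards reaches 0; allowable decrease = 0.5 hr.

0.5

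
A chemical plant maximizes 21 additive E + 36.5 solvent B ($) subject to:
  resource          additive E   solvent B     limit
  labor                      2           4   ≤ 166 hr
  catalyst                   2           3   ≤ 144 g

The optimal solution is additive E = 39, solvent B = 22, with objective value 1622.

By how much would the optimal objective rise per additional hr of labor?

5

Check each constraint at x*: labor 166/166 (tight); catalyst 144/144 (tight).
The binding rows give the dual system: 2·y_labor + 2·y_catalyst = 21 and 4·y_labor + 3·y_catalyst = 36.5.
→ y_labor = 5 and y_catalyst = 5.5.
Shadow price of labor = 5.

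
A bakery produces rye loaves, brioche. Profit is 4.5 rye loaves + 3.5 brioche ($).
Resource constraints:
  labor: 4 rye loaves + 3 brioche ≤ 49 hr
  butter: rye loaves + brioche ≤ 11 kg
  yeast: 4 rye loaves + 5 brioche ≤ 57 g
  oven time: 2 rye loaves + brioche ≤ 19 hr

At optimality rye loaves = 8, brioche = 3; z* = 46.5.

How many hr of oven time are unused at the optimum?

0

oven time used = 2·8 + 1·3 = 19; slack = 19 − 19 = 0.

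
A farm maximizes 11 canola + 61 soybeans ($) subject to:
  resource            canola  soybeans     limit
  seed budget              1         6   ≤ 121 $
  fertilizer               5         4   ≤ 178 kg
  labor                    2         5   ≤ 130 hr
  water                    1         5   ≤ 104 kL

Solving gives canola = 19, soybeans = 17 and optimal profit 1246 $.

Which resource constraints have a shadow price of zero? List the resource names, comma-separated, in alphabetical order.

fertilizer, labor

seed budget: 121/121 (binding)
fertilizer: 163/178 (slack 15)
labor: 123/130 (slack 7)
water: 104/104 (binding)
By complementary slackness, a constraint with positive slack has shadow price 0 → fertilizer, labor.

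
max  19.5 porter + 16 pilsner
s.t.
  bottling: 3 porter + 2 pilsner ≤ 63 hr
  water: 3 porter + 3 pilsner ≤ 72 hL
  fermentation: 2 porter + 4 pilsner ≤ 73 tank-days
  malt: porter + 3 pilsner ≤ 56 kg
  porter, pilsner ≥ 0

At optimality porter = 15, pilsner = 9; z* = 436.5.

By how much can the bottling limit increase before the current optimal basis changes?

9

Binding constraints: bottling, water. The basis is B = [[3,2],[3,3]] with det 3.
Per unit increase in bottling, x* moves by d = (1, -1).
The basis stays optimal until pilsner reaches 0; allowable increase = 9 hr.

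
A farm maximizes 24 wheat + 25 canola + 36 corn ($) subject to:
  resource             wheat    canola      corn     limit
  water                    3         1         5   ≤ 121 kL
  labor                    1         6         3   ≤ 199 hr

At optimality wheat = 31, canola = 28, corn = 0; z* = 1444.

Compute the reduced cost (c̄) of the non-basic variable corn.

At the optimum: water uses 121 of 121 (binding); labor uses 199 of 199 (binding).
From A_Bᵀ y = c: 3·y_water + 1·y_labor = 24; 1·y_water + 6·y_labor = 25.
→ y_water = 7 and y_labor = 3.
Reduced cost of corn: c₃ − yᵀa₃ = 36 − (7·5 + 3·3) = 36 − 44 = -8.

-8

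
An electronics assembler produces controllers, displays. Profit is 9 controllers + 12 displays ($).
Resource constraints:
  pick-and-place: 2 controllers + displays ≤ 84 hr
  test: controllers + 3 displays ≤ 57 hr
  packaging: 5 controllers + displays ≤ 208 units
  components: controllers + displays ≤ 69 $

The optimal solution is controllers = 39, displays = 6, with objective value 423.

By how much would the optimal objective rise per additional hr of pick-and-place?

Binding: pick-and-place and test. Non-binding: packaging (7 unused), components (24 unused).
Since packaging, components are not tight, their duals are 0.
Dual feasibility on the basic columns requires 2·y_pick-and-place + 1·y_test = 9, 1·y_pick-and-place + 3·y_test = 12.
→ y_pick-and-place = 3 and y_test = 3.
Shadow price of pick-and-place = 3.

3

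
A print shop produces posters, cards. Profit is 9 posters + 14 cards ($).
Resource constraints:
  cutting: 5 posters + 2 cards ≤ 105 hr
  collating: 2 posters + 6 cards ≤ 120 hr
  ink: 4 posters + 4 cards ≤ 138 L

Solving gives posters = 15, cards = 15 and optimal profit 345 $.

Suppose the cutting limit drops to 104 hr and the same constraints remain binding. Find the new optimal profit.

344

At the optimum: cutting uses 105 of 105 (binding); collating uses 120 of 120 (binding); ink uses 120 of 138 (slack = 18).
Slack constraints have shadow price 0 (complementary slackness).
Dual feasibility on the basic columns requires 5·y_cutting + 2·y_collating = 9, 2·y_cutting + 6·y_collating = 14.
→ y_cutting = 1 and y_collating = 2.
Δz = y_cutting·Δb = 1 × (-1) = -1, so new z* = 345 − 1 = 344.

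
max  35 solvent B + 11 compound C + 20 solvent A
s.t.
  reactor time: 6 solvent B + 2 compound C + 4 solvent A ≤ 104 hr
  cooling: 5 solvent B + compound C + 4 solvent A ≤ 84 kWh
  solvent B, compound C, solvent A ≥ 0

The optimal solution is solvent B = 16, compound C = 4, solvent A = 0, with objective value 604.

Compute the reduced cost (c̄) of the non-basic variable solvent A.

At the optimum: reactor time uses 104 of 104 (binding); cooling uses 84 of 84 (binding).
Dual feasibility on the basic columns requires 6·y_reactor time + 5·y_cooling = 35, 2·y_reactor time + 1·y_cooling = 11.
This yields shadow prices y_reactor time = 5, y_cooling = 1.
Reduced cost of solvent A: c₃ − yᵀa₃ = 20 − (5·4 + 1·4) = 20 − 24 = -4.

-4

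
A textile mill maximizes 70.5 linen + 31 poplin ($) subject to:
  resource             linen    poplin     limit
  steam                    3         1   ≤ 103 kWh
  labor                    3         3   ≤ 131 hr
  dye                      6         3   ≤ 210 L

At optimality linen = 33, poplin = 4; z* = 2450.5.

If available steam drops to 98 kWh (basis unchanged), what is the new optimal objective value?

2408

At the optimum: steam uses 103 of 103 (binding); labor uses 111 of 131 (slack = 20); dye uses 210 of 210 (binding).
Since labor is not tight, its dual is 0.
Dual feasibility on the basic columns requires 3·y_steam + 6·y_dye = 70.5, 1·y_steam + 3·y_dye = 31.
→ y_steam = 8.5 and y_dye = 7.5.
Δz = y_steam·Δb = 8.5 × (-5) = -42.5, so new z* = 2450.5 − 42.5 = 2408.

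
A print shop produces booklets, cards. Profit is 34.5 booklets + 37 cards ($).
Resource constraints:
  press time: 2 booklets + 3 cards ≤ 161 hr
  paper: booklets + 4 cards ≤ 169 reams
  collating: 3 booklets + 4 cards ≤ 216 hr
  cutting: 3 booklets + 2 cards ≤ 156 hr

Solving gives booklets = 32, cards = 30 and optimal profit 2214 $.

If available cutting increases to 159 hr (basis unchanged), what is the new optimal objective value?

2227.5

Check each constraint at x*: press time 154/161 (slack 7); paper 152/169 (slack 17); collating 216/216 (tight); cutting 156/156 (tight).
Slack constraints have shadow price 0 (complementary slackness).
Dual feasibility on the basic columns requires 3·y_collating + 3·y_cutting = 34.5, 4·y_collating + 2·y_cutting = 37.
This yields shadow prices y_collating = 7, y_cutting = 4.5.
Δz = y_cutting·Δb = 4.5 × (3) = 13.5, so new z* = 2214 + 13.5 = 2227.5.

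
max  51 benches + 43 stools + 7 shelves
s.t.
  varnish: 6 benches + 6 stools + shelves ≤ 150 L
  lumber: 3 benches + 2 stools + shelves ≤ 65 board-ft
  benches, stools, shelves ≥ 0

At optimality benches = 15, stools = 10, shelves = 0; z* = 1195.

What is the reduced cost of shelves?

-5.5

At the optimum: varnish uses 150 of 150 (binding); lumber uses 65 of 65 (binding).
From A_Bᵀ y = c: 6·y_varnish + 3·y_lumber = 51; 6·y_varnish + 2·y_lumber = 43.
→ y_varnish = 4.5 and y_lumber = 8.
Reduced cost of shelves: c₃ − yᵀa₃ = 7 − (4.5·1 + 8·1) = 7 − 12.5 = -5.5.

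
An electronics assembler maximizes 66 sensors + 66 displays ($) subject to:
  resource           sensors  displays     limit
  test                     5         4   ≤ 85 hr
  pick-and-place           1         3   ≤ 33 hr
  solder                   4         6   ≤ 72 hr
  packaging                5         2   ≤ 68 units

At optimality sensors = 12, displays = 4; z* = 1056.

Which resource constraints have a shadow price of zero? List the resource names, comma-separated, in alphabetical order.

pick-and-place, test

test: 76/85 (slack 9)
pick-and-place: 24/33 (slack 9)
solder: 72/72 (binding)
packaging: 68/68 (binding)
By complementary slackness, a constraint with positive slack has shadow price 0 → pick-and-place, test.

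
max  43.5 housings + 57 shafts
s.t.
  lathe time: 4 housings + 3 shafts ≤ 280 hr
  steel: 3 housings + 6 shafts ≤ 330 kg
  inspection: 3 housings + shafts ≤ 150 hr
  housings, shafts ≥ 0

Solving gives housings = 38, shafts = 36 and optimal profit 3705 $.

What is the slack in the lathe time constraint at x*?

lathe time used = 4·38 + 3·36 = 260; slack = 280 − 260 = 20.

20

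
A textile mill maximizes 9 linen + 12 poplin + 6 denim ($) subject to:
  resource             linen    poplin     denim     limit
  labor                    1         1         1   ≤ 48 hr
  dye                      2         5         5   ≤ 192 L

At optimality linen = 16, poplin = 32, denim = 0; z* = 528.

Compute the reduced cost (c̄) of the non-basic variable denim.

-6

Check each constraint at x*: labor 48/48 (tight); dye 192/192 (tight).
Dual feasibility on the basic columns requires 1·y_labor + 2·y_dye = 9, 1·y_labor + 5·y_dye = 12.
Solving: y_labor = 7, y_dye = 1.
Reduced cost of denim: c₃ − yᵀa₃ = 6 − (7·1 + 1·5) = 6 − 12 = -6.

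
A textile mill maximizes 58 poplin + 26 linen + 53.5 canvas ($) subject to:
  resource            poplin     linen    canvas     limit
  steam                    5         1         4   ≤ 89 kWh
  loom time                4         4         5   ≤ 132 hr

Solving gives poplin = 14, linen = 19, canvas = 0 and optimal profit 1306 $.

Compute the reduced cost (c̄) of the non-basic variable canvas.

Both steam and loom time are binding at x*.
The binding rows give the dual system: 5·y_steam + 4·y_loom time = 58 and 1·y_steam + 4·y_loom time = 26.
→ y_steam = 8 and y_loom time = 4.5.
Reduced cost of canvas: c₃ − yᵀa₃ = 53.5 − (8·4 + 4.5·5) = 53.5 − 54.5 = -1.

-1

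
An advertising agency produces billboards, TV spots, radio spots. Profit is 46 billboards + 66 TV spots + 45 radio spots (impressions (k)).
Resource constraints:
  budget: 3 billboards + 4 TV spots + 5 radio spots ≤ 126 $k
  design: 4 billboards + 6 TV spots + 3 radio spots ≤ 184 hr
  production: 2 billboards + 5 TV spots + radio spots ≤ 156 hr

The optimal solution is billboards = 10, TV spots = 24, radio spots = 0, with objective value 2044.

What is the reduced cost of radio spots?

Check each constraint at x*: budget 126/126 (tight); design 184/184 (tight); production 140/156 (slack 16).
By complementary slackness, y = 0 for the non-binding constraint.
Dual feasibility on the basic columns requires 3·y_budget + 4·y_design = 46, 4·y_budget + 6·y_design = 66.
This yields shadow prices y_budget = 6, y_design = 7.
Reduced cost of radio spots: c₃ − yᵀa₃ = 45 − (6·5 + 7·3) = 45 − 51 = -6.

-6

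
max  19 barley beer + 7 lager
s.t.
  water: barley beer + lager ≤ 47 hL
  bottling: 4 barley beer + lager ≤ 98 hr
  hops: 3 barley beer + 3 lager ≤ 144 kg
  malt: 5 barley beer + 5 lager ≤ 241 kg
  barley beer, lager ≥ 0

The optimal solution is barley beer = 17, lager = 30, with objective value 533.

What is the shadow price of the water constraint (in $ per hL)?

3

At the optimum: water uses 47 of 47 (binding); bottling uses 98 of 98 (binding); hops uses 141 of 144 (slack = 3); malt uses 235 of 241 (slack = 6).
By complementary slackness, y = 0 for the non-binding constraints.
The binding rows give the dual system: 1·y_water + 4·y_bottling = 19 and 1·y_water + 1·y_bottling = 7.
→ y_water = 3 and y_bottling = 4.
Shadow price of water = 3.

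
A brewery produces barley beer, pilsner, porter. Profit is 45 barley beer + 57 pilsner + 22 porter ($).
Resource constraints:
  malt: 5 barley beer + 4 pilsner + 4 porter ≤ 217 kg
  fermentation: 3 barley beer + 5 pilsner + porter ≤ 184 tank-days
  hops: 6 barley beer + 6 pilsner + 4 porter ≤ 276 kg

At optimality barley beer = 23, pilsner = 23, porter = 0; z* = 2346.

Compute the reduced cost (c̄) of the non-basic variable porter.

-2

Binding: fermentation and hops. Non-binding: malt (10 unused).
By complementary slackness, y = 0 for the non-binding constraint.
From A_Bᵀ y = c: 3·y_fermentation + 6·y_hops = 45; 5·y_fermentation + 6·y_hops = 57.
This yields shadow prices y_fermentation = 6, y_hops = 4.5.
Reduced cost of porter: c₃ − yᵀa₃ = 22 − (6·1 + 4.5·4) = 22 − 24 = -2.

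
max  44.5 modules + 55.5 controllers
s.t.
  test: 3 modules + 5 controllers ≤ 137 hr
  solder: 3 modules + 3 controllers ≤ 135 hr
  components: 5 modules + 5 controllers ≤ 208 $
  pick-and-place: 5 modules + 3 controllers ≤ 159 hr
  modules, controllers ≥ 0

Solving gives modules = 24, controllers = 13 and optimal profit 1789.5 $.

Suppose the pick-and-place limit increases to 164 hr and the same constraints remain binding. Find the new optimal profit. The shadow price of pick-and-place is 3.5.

Δb = 5, so new z* = 1789.5 + (3.5)·(5) = 1789.5 + 17.5 = 1807.

1807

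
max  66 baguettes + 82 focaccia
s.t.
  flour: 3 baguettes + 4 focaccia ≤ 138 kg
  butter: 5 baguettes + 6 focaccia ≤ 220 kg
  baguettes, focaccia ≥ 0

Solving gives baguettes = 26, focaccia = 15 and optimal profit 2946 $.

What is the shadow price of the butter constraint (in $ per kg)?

9

Check each constraint at x*: flour 138/138 (tight); butter 220/220 (tight).
Dual feasibility on the basic columns requires 3·y_flour + 5·y_butter = 66, 4·y_flour + 6·y_butter = 82.
→ y_flour = 7 and y_butter = 9.
Shadow price of butter = 9.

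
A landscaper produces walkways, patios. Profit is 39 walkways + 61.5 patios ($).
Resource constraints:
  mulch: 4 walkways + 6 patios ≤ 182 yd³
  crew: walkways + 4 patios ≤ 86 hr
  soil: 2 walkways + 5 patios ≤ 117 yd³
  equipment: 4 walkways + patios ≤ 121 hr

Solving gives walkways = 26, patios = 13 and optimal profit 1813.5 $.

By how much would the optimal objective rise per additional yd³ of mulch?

9

At the optimum: mulch uses 182 of 182 (binding); crew uses 78 of 86 (slack = 8); soil uses 117 of 117 (binding); equipment uses 117 of 121 (slack = 4).
By complementary slackness, y = 0 for the non-binding constraints.
From A_Bᵀ y = c: 4·y_mulch + 2·y_soil = 39; 6·y_mulch + 5·y_soil = 61.5.
This yields shadow prices y_mulch = 9, y_soil = 1.5.
Shadow price of mulch = 9.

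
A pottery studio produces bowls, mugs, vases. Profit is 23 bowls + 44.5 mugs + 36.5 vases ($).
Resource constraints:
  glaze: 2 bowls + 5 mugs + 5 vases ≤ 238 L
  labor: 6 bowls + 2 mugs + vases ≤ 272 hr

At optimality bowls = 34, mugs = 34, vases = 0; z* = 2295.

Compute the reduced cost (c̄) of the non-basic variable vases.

-7

At the optimum: glaze uses 238 of 238 (binding); labor uses 272 of 272 (binding).
From A_Bᵀ y = c: 2·y_glaze + 6·y_labor = 23; 5·y_glaze + 2·y_labor = 44.5.
→ y_glaze = 8.5 and y_labor = 1.
Reduced cost of vases: c₃ − yᵀa₃ = 36.5 − (8.5·5 + 1·1) = 36.5 − 43.5 = -7.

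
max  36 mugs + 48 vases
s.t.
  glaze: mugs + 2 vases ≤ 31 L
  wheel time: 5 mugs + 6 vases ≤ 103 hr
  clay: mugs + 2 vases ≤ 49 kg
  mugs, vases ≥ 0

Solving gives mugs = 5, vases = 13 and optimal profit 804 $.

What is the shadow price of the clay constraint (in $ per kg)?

0

Binding: glaze and wheel time. Non-binding: clay (18 unused).
Slack constraints have shadow price 0 (complementary slackness).
From A_Bᵀ y = c: 1·y_glaze + 5·y_wheel time = 36; 2·y_glaze + 6·y_wheel time = 48.
→ y_glaze = 6 and y_wheel time = 6.
Shadow price of clay = 0.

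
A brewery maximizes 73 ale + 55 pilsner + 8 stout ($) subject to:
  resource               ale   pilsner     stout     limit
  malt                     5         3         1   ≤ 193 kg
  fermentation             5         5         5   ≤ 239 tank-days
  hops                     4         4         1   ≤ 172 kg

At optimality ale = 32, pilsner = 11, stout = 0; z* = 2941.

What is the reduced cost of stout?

Check each constraint at x*: malt 193/193 (tight); fermentation 215/239 (slack 24); hops 172/172 (tight).
By complementary slackness, y = 0 for the non-binding constraint.
The binding rows give the dual system: 5·y_malt + 4·y_hops = 73 and 3·y_malt + 4·y_hops = 55.
→ y_malt = 9 and y_hops = 7.
Reduced cost of stout: c₃ − yᵀa₃ = 8 − (9·1 + 7·1) = 8 − 16 = -8.

-8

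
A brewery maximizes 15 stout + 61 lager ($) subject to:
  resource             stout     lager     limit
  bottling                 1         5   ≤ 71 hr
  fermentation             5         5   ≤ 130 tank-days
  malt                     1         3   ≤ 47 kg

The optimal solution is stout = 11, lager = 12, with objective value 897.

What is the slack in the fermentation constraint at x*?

15

fermentation used = 5·11 + 5·12 = 115; slack = 130 − 115 = 15.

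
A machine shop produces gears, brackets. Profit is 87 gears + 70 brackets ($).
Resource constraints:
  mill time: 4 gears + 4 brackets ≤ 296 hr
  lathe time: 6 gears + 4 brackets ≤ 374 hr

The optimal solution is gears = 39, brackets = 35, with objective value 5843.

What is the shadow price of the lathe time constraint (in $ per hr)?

Check each constraint at x*: mill time 296/296 (tight); lathe time 374/374 (tight).
Dual feasibility on the basic columns requires 4·y_mill time + 6·y_lathe time = 87, 4·y_mill time + 4·y_lathe time = 70.
Solving: y_mill time = 9, y_lathe time = 8.5.
Shadow price of lathe time = 8.5.

8.5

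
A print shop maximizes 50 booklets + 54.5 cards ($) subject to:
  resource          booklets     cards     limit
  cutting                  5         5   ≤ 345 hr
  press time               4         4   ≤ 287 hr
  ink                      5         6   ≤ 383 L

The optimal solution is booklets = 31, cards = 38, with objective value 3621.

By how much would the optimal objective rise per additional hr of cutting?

5.5

Binding: cutting and ink. Non-binding: press time (11 unused).
By complementary slackness, y = 0 for the non-binding constraint.
From A_Bᵀ y = c: 5·y_cutting + 5·y_ink = 50; 5·y_cutting + 6·y_ink = 54.5.
→ y_cutting = 5.5 and y_ink = 4.5.
Shadow price of cutting = 5.5.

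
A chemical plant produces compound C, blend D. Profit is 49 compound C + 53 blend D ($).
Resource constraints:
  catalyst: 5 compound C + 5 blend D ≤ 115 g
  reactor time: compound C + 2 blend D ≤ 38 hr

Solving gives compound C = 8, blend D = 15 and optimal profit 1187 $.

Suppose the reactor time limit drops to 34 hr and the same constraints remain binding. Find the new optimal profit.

Both catalyst and reactor time are binding at x*.
The binding rows give the dual system: 5·y_catalyst + 1·y_reactor time = 49 and 5·y_catalyst + 2·y_reactor time = 53.
→ y_catalyst = 9 and y_reactor time = 4.
Δz = y_reactor time·Δb = 4 × (-4) = -16, so new z* = 1187 − 16 = 1171.

1171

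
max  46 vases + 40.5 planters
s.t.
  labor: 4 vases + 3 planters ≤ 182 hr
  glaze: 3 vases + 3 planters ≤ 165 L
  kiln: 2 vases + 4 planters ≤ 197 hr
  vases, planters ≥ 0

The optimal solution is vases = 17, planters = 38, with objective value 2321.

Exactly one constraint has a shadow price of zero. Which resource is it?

labor: 182/182 (binding)
glaze: 165/165 (binding)
kiln: 186/197 (slack 11)
By complementary slackness, a constraint with positive slack has shadow price 0 → kiln.

kiln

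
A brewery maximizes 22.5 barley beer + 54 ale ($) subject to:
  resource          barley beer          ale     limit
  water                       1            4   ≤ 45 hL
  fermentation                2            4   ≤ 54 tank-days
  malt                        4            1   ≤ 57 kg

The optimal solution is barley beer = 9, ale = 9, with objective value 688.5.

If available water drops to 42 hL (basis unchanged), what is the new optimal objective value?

Check each constraint at x*: water 45/45 (tight); fermentation 54/54 (tight); malt 45/57 (slack 12).
Since malt is not tight, its dual is 0.
From A_Bᵀ y = c: 1·y_water + 2·y_fermentation = 22.5; 4·y_water + 4·y_fermentation = 54.
Solving: y_water = 4.5, y_fermentation = 9.
Δz = y_water·Δb = 4.5 × (-3) = -13.5, so new z* = 688.5 − 13.5 = 675.

675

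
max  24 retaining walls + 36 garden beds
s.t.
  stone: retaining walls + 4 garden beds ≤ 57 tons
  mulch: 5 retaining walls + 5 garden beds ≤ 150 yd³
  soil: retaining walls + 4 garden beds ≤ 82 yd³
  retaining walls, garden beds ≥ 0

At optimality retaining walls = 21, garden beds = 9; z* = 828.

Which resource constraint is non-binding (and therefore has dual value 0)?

stone: 57/57 (binding)
mulch: 150/150 (binding)
soil: 57/82 (slack 25)
By complementary slackness, a constraint with positive slack has shadow price 0 → soil.

soil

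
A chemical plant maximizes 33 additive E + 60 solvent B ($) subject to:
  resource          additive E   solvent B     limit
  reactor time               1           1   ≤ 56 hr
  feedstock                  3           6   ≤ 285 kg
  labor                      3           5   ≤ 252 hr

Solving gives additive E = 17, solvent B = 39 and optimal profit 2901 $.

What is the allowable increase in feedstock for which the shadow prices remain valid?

Binding constraints: reactor time, feedstock. The basis is B = [[1,1],[3,6]] with det 3.
Per unit increase in feedstock, x* moves by d = (-0.3333, 0.3333).
The basis stays optimal until labor becomes binding; allowable increase = 9 kg.

9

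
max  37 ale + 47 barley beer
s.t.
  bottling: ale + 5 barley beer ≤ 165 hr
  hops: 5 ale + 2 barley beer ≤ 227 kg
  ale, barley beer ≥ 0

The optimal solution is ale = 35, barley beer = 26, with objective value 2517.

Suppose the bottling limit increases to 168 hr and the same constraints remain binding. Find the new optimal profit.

2538

At the optimum: bottling uses 165 of 165 (binding); hops uses 227 of 227 (binding).
Dual feasibility on the basic columns requires 1·y_bottling + 5·y_hops = 37, 5·y_bottling + 2·y_hops = 47.
Solving: y_bottling = 7, y_hops = 6.
Δz = y_bottling·Δb = 7 × (3) = 21, so new z* = 2517 + 21 = 2538.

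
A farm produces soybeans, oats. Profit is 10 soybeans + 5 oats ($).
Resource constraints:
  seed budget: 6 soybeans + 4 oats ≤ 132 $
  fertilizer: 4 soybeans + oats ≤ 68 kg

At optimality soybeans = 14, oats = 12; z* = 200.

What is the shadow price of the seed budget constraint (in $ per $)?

1

Check each constraint at x*: seed budget 132/132 (tight); fertilizer 68/68 (tight).
Dual feasibility on the basic columns requires 6·y_seed budget + 4·y_fertilizer = 10, 4·y_seed budget + 1·y_fertilizer = 5.
Solving: y_seed budget = 1, y_fertilizer = 1.
Shadow price of seed budget = 1.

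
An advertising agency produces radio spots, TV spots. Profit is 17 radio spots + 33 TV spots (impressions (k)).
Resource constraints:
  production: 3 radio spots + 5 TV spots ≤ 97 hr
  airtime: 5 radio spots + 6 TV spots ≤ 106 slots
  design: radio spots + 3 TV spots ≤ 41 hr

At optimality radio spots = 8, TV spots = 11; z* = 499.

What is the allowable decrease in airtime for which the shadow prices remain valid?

Binding constraints: airtime, design. The basis is B = [[5,6],[1,3]] with det 9.
Per unit decrease in airtime, x* moves by d = (-0.3333, 0.1111).
The basis stays optimal until radio spots reaches 0; allowable decrease = 24 slots.

24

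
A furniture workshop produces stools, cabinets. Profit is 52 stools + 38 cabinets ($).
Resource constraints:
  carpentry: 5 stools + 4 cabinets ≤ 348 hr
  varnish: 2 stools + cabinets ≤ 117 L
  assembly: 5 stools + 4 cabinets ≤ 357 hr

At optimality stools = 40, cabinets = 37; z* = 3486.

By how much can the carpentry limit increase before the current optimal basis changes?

Binding constraints: carpentry, varnish. The basis is B = [[5,4],[2,1]] with det -3.
Per unit increase in carpentry, x* moves by d = (-0.3333, 0.6667).
The basis stays optimal until assembly becomes binding; allowable increase = 9 hr.

9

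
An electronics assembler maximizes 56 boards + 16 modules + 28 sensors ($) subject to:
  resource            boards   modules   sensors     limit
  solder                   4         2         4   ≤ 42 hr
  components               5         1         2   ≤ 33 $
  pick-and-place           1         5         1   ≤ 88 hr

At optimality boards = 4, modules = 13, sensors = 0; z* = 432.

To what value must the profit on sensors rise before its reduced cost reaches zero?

Binding: solder and components. Non-binding: pick-and-place (19 unused).
Slack constraints have shadow price 0 (complementary slackness).
Dual feasibility on the basic columns requires 4·y_solder + 5·y_components = 56, 2·y_solder + 1·y_components = 16.
→ y_solder = 4 and y_components = 8.
sensors enters the basis when its profit ≥ yᵀa₃ = 4·4 + 8·2 = 32.

32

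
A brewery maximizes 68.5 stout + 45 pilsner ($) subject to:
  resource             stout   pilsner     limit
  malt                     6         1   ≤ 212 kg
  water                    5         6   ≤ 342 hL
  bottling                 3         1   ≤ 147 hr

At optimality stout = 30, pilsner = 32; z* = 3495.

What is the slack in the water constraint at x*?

water used = 5·30 + 6·32 = 342; slack = 342 − 342 = 0.

0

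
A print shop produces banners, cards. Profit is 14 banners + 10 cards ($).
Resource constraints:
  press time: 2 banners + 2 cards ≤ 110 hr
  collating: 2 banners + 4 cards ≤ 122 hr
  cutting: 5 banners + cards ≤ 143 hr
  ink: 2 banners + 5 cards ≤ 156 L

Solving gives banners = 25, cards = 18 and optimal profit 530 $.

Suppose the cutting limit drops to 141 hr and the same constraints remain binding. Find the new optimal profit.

Check each constraint at x*: press time 86/110 (slack 24); collating 122/122 (tight); cutting 143/143 (tight); ink 140/156 (slack 16).
Since press time, ink are not tight, their duals are 0.
Dual feasibility on the basic columns requires 2·y_collating + 5·y_cutting = 14, 4·y_collating + 1·y_cutting = 10.
This yields shadow prices y_collating = 2, y_cutting = 2.
Δz = y_cutting·Δb = 2 × (-2) = -4, so new z* = 530 − 4 = 526.

526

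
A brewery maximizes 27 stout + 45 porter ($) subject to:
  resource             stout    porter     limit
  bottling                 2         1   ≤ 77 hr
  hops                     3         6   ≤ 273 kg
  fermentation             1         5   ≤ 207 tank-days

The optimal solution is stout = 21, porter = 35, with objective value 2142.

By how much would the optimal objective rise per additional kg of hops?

Binding: bottling and hops. Non-binding: fermentation (11 unused).
By complementary slackness, y = 0 for the non-binding constraint.
From A_Bᵀ y = c: 2·y_bottling + 3·y_hops = 27; 1·y_bottling + 6·y_hops = 45.
This yields shadow prices y_bottling = 3, y_hops = 7.
Shadow price of hops = 7.

7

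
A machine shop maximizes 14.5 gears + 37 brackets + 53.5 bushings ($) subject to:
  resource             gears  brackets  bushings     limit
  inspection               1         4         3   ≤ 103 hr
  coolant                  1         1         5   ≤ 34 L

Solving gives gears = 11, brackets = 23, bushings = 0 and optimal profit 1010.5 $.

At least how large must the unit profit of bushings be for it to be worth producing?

Both inspection and coolant are binding at x*.
From A_Bᵀ y = c: 1·y_inspection + 1·y_coolant = 14.5; 4·y_inspection + 1·y_coolant = 37.
This yields shadow prices y_inspection = 7.5, y_coolant = 7.
bushings enters the basis when its profit ≥ yᵀa₃ = 7.5·3 + 7·5 = 57.5.

57.5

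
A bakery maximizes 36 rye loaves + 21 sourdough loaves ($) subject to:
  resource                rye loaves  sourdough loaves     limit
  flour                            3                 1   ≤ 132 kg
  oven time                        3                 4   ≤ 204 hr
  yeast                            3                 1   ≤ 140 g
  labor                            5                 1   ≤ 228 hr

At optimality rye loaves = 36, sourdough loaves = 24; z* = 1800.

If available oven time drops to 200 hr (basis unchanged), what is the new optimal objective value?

Check each constraint at x*: flour 132/132 (tight); oven time 204/204 (tight); yeast 132/140 (slack 8); labor 204/228 (slack 24).
By complementary slackness, y = 0 for the non-binding constraints.
From A_Bᵀ y = c: 3·y_flour + 3·y_oven time = 36; 1·y_flour + 4·y_oven time = 21.
This yields shadow prices y_flour = 9, y_oven time = 3.
Δz = y_oven time·Δb = 3 × (-4) = -12, so new z* = 1800 − 12 = 1788.

1788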